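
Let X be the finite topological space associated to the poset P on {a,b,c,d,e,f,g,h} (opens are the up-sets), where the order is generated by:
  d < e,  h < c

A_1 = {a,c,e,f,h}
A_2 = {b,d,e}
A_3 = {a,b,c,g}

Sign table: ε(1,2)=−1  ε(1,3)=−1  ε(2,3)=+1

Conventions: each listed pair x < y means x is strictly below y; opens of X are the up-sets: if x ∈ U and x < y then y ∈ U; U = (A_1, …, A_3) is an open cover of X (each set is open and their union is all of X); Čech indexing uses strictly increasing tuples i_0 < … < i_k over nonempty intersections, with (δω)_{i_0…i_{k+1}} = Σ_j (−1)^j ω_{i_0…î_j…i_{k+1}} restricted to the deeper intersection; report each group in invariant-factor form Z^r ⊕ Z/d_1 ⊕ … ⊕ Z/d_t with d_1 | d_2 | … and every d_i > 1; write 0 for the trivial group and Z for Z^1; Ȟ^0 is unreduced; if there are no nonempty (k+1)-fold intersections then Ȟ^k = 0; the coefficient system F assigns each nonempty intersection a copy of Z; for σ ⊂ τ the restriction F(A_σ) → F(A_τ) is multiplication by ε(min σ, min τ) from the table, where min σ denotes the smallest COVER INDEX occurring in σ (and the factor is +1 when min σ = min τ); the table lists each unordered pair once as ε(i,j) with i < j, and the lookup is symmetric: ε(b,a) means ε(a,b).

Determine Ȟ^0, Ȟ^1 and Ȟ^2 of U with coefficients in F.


intersection data:
  A12={e} A13={a,c} A23={b}
C dims 3,3; δ0: rk 2, SNF 1^2
Ȟ^0 = (3 − 2) − 0 = 1, so Ȟ^0 ≅ Z
Ȟ^1 = (3 − 0) − 2 = 1, so Ȟ^1 ≅ Z
Ȟ^2 = (0 − 0) − 0 = 0, so Ȟ^2 ≅ 0

Ȟ^0 = Z, Ȟ^1 = Z, Ȟ^2 = 0


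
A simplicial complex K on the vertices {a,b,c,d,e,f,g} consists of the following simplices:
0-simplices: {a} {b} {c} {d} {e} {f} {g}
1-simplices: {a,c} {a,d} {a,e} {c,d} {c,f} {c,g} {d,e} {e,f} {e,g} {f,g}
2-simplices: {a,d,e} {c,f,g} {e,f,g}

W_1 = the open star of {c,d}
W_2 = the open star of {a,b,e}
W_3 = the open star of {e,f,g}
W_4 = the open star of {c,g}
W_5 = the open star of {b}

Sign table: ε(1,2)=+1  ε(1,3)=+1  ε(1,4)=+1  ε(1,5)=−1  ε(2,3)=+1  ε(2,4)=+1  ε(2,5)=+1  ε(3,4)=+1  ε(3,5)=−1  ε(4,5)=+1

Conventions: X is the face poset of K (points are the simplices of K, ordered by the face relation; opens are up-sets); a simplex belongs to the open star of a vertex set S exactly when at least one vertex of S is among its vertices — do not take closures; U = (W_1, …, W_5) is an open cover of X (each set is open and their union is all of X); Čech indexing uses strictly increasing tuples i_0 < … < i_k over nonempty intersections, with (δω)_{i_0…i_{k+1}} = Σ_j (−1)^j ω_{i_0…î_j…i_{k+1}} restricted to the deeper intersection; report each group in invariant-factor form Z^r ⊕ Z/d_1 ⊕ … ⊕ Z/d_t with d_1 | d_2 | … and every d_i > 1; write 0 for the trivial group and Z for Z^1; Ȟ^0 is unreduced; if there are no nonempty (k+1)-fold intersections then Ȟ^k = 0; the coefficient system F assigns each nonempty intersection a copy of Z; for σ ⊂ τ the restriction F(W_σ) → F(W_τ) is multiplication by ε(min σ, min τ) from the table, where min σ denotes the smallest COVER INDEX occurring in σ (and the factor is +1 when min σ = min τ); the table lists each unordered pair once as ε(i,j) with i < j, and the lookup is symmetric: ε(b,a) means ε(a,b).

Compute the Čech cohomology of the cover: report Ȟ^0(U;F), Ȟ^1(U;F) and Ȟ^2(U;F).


Ȟ^0(U;F) ≅ Z, Ȟ^1(U;F) ≅ 0 and Ȟ^2(U;F) ≅ Z

nonempty intersections:
  W1={{c},{d},{a,c},{a,d},{c,d},{c,f},{c,g},{d,e},{a,d,e},{c,f,g}} W2={{a},{b},{e},{a,c},{a,d},{a,e},{d,e},{e,f},{e,g},{a,d,e},{e,f,g}} W3={{e},{f},{g},{a,e},{c,f},{c,g},{d,e},{e,f},{e,g},{f,g},{a,d,e},{c,f,g},{e,f,g}} W4={{c},{g},{a,c},{c,d},{c,f},{c,g},{e,g},{f,g},{c,f,g},{e,f,g}} W5={{b}}
  W12={{a,c},{a,d},{d,e},{a,d,e}} W13={{c,f},{c,g},{d,e},{a,d,e},{c,f,g}} W14={{c},{a,c},{c,d},{c,f},{c,g},{c,f,g}} W23={{e},{a,e},{d,e},{e,f},{e,g},{a,d,e},{e,f,g}} W24={{a,c},{e,g},{e,f,g}} W25={{b}} W34={{g},{c,f},{c,g},{e,g},{f,g},{c,f,g},{e,f,g}}
  W123={{d,e},{a,d,e}} W124={{a,c}} W134={{c,f},{c,g},{c,f,g}} W234={{e,g},{e,f,g}}
C dims 5,7,4; δ0: rk 4, SNF 1^4; δ1: rk 3, SNF 1^3
Ȟ^0: (5−4)−0=1 ⇒ Z
Ȟ^1: (7−3)−4=0 ⇒ 0
Ȟ^2: (4−0)−3=1 ⇒ Z


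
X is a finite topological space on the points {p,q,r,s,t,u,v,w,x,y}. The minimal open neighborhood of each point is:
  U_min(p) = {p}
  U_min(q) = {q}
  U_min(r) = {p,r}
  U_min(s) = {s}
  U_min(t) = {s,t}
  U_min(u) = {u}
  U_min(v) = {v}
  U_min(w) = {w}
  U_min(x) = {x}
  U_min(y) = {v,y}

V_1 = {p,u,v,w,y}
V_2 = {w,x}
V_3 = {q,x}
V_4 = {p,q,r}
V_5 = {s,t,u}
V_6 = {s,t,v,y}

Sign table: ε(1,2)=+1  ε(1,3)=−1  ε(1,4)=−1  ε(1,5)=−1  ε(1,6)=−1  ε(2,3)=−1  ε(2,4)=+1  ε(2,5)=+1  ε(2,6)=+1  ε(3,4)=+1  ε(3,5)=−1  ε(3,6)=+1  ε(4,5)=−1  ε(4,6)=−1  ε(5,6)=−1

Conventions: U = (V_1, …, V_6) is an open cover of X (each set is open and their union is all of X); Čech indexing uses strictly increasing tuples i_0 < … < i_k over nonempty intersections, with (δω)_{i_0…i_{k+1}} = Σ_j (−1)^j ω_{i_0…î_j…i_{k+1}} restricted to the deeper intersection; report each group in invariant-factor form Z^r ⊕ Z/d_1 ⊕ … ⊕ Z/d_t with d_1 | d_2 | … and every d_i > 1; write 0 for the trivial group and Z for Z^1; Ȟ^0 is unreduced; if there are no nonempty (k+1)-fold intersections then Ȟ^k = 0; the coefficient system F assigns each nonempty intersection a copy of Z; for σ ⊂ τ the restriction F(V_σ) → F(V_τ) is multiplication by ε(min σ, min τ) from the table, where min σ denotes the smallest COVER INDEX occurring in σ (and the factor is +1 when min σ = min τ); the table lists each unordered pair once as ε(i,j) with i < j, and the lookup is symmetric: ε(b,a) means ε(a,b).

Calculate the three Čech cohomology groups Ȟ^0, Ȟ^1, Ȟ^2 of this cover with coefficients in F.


Ȟ^0(U;F) ≅ 0,  Ȟ^1(U;F) ≅ Z ⊕ Z/2,  Ȟ^2(U;F) ≅ 0

nerve of the cover:
  V12={w} V14={p} V15={u} V16={v,y} V23={x} V34={q} V56={s,t}
C dims 6,7; δ0: rk 6, SNF 1^5·2
Ȟ^0 = (6 − 6) − 0 = 0, so Ȟ^0 ≅ 0
Ȟ^1 = (7 − 0) − 6 = 1 plus torsion [2], so Ȟ^1 ≅ Z ⊕ Z/2
Ȟ^2 = (0 − 0) − 0 = 0, so Ȟ^2 ≅ 0


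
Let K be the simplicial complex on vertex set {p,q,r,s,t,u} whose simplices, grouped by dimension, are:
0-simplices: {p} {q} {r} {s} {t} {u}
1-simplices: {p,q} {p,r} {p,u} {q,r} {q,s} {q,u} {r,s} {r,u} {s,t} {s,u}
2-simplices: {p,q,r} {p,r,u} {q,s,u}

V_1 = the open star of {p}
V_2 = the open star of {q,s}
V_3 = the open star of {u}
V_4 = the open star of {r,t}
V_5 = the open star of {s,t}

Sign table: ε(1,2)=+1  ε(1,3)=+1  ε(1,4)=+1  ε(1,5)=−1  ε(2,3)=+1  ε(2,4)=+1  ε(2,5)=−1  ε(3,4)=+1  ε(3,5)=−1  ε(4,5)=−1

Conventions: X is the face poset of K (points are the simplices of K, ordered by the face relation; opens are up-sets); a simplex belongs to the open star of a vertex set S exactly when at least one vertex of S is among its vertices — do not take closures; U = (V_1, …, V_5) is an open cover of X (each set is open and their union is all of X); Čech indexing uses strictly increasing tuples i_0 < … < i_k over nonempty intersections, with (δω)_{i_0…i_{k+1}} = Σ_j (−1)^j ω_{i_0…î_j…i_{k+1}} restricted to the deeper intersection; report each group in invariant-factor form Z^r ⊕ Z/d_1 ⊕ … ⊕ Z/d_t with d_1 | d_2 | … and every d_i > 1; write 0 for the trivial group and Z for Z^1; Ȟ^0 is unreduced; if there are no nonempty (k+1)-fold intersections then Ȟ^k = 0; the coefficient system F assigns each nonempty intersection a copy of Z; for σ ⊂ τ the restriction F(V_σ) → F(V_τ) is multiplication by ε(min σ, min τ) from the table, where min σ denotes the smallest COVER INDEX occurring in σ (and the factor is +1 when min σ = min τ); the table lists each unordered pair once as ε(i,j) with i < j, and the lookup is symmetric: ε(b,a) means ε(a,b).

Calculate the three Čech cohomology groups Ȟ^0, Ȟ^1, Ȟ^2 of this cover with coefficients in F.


nonempty intersections:
  V1={{p},{p,q},{p,r},{p,u},{p,q,r},{p,r,u}} V2={{q},{s},{p,q},{q,r},{q,s},{q,u},{r,s},{s,t},{s,u},{p,q,r},{q,s,u}} V3={{u},{p,u},{q,u},{r,u},{s,u},{p,r,u},{q,s,u}} V4={{r},{t},{p,r},{q,r},{r,s},{r,u},{s,t},{p,q,r},{p,r,u}} V5={{s},{t},{q,s},{r,s},{s,t},{s,u},{q,s,u}}
  V12={{p,q},{p,q,r}} V13={{p,u},{p,r,u}} V14={{p,r},{p,q,r},{p,r,u}} V23={{q,u},{s,u},{q,s,u}} V24={{q,r},{r,s},{s,t},{p,q,r}} V25={{s},{q,s},{r,s},{s,t},{s,u},{q,s,u}} V34={{r,u},{p,r,u}} V35={{s,u},{q,s,u}} V45={{t},{r,s},{s,t}}
  V124={{p,q,r}} V134={{p,r,u}} V235={{s,u},{q,s,u}} V245={{r,s},{s,t}}
C dims 5,9,4; δ0: rk 4, SNF 1^4; δ1: rk 4, SNF 1^4
Ȟ^0: (5−4)−0=1 ⇒ Z
Ȟ^1: (9−4)−4=1 ⇒ Z
Ȟ^2: (4−0)−4=0 ⇒ 0

Ȟ^0(U;F) ≅ Z, Ȟ^1(U;F) ≅ Z, Ȟ^2(U;F) ≅ 0


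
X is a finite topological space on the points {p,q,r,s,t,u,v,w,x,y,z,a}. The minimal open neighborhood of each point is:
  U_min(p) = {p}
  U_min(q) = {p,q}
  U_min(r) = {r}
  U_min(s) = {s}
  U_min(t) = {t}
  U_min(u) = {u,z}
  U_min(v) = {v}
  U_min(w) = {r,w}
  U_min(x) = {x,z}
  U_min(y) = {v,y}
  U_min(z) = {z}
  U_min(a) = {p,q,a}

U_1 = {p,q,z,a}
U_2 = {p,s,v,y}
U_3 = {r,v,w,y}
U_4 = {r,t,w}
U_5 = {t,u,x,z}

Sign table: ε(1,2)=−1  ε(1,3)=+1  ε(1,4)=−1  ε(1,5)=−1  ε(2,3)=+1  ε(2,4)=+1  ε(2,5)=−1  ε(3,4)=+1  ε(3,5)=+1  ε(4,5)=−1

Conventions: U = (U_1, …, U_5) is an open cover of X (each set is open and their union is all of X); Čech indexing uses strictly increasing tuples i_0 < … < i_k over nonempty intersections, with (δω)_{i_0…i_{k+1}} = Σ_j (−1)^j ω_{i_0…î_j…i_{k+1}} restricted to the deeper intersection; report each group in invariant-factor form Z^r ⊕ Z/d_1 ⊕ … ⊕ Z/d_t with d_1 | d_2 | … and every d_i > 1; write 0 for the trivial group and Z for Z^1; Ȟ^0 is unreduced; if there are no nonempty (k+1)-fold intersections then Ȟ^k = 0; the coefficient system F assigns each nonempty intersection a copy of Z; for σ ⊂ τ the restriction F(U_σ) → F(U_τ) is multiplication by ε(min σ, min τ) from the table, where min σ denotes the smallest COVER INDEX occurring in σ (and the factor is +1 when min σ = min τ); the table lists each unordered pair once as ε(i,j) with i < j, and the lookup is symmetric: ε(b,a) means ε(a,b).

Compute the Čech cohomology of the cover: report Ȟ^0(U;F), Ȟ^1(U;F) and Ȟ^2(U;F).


Ȟ^0 ≅ 0,  Ȟ^1 ≅ Z/2,  Ȟ^2 ≅ 0

cover nerve:
  U12={p} U15={z} U23={v,y} U34={r,w} U45={t}
C dims 5,5; δ0: rk 5, SNF 1^4·2
Ȟ^0: (5−5)−0=0 ⇒ 0
Ȟ^1: (5−0)−5=0 plus torsion [2] ⇒ Z/2
Ȟ^2: (0−0)−0=0 ⇒ 0


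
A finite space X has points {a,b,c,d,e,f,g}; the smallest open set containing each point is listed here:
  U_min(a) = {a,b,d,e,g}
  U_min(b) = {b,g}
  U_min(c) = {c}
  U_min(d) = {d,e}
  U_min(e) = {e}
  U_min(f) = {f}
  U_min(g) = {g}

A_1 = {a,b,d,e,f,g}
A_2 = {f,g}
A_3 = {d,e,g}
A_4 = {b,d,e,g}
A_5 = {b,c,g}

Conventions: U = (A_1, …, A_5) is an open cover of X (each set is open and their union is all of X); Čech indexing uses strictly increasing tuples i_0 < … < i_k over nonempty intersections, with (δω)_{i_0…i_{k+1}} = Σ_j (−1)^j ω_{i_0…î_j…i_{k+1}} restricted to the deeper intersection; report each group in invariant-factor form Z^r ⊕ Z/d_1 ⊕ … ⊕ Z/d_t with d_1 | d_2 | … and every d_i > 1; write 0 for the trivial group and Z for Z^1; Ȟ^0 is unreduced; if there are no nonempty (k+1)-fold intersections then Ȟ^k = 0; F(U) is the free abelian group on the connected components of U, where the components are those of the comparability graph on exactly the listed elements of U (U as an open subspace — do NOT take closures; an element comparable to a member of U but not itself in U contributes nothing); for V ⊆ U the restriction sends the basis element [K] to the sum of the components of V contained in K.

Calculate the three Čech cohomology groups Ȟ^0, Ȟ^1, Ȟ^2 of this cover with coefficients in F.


nerve of the cover:
  A12={f,g} A13={d,e,g} A14={b,d,e,g} A15={b,g} A23={g} A24={g} A25={g} A34={d,e,g} A35={g} A45={b,g}
  A123={g} A124={g} A125={g} A134={d,e,g} A135={g} A145={b,g} A234={g} A235={g} A245={g} A345={g}
  A1234={g} A1235={g} A1245={g} A1345={g} A2345={g}
  A12345={g}
components per intersection:
  A1: {a,b,d,e,g} {f}
  A2: {f} {g}
  A3: {d,e} {g}
  A4: {b,g} {d,e}
  A5: {b,g} {c}
  A12: {f} {g}
  A13: {d,e} {g}
  A14: {b,g} {d,e}
  A15: {b,g}
  A23: {g}
  A24: {g}
  A25: {g}
  A34: {d,e} {g}
  A35: {g}
  A45: {b,g}
  A123: {g}
  A124: {g}
  A125: {g}
  A134: {d,e} {g}
  A135: {g}
  A145: {b,g}
  A234: {g}
  A235: {g}
  A245: {g}
  A345: {g}
  A1234: {g}
  A1235: {g}
  A1245: {g}
  A1345: {g}
  A2345: {g}
  A12345: {g}
C dims 10,14,11,5; δ0: rk 7, SNF 1^7; δ1: rk 7, SNF 1^7; δ2: rk 4, SNF 1^4
Ȟ^0 = (10 − 7) − 0 = 3, so Ȟ^0 ≅ Z^3
Ȟ^1 = (14 − 7) − 7 = 0, so Ȟ^1 ≅ 0
Ȟ^2 = (11 − 4) − 7 = 0, so Ȟ^2 ≅ 0

Ȟ^0(U;F) ≅ Z^3, Ȟ^1(U;F) ≅ 0 and Ȟ^2(U;F) ≅ 0


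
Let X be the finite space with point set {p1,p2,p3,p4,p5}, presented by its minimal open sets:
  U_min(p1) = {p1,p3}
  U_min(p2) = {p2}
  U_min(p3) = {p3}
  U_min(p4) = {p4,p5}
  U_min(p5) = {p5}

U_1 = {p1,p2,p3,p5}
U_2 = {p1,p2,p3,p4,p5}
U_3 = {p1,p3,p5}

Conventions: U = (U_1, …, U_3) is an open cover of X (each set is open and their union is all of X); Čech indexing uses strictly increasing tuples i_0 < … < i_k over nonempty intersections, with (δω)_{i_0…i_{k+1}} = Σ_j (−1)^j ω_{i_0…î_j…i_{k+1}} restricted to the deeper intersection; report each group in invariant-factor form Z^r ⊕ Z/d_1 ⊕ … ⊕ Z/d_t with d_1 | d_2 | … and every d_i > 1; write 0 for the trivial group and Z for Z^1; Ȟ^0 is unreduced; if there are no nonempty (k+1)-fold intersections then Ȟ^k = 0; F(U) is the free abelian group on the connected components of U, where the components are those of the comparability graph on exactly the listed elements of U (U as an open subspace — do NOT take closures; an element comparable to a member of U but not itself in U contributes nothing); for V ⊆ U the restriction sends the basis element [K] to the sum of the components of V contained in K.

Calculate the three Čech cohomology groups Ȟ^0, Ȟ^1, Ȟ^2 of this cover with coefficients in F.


cover nerve:
  U12={p1,p2,p3,p5} U13={p1,p3,p5} U23={p1,p3,p5}
  U123={p1,p3,p5}
components per intersection:
  U1: {p1,p3} {p2} {p5}
  U2: {p1,p3} {p2} {p4,p5}
  U3: {p1,p3} {p5}
  U12: {p1,p3} {p2} {p5}
  U13: {p1,p3} {p5}
  U23: {p1,p3} {p5}
  U123: {p1,p3} {p5}
C dims 8,7,2; δ0: rk 5, SNF 1^5; δ1: rk 2, SNF 1^2
Ȟ^0: (8−5)−0=3 ⇒ Z^3
Ȟ^1: (7−2)−5=0 ⇒ 0
Ȟ^2: (2−0)−2=0 ⇒ 0

Ȟ^0 ≅ Z^3, Ȟ^1 ≅ 0, Ȟ^2 ≅ 0


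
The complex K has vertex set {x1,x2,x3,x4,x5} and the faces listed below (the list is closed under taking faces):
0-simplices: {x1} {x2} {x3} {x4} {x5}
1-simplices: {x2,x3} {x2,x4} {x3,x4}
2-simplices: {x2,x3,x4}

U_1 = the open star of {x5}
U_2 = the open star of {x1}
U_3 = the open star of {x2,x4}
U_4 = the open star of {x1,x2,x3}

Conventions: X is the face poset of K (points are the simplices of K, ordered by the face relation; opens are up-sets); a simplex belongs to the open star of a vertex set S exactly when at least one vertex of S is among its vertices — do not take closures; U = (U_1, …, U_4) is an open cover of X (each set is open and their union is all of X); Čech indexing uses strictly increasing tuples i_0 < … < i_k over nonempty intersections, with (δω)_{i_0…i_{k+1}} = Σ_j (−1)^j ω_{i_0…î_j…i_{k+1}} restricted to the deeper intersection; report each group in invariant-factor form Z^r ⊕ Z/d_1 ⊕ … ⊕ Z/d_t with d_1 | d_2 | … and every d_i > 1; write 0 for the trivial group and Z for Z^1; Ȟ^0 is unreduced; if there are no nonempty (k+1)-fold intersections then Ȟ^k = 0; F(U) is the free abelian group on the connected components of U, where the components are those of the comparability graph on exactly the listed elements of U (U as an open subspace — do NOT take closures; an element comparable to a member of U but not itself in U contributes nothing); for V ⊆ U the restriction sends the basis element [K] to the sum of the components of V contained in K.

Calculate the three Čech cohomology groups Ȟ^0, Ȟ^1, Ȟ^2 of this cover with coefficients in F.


nonempty intersections:
  U1={{x5}} U2={{x1}} U3={{x2},{x4},{x2,x3},{x2,x4},{x3,x4},{x2,x3,x4}} U4={{x1},{x2},{x3},{x2,x3},{x2,x4},{x3,x4},{x2,x3,x4}}
  U24={{x1}} U34={{x2},{x2,x3},{x2,x4},{x3,x4},{x2,x3,x4}}
components per intersection:
  U1: {{x5}}
  U2: {{x1}}
  U3: {{x2},{x4},{x2,x3},{x2,x4},{x3,x4},{x2,x3,x4}}
  U4: {{x1}} {{x2},{x3},{x2,x3},{x2,x4},{x3,x4},{x2,x3,x4}}
  U24: {{x1}}
  U34: {{x2},{x2,x3},{x2,x4},{x3,x4},{x2,x3,x4}}
C dims 5,2; δ0: rk 2, SNF 1^2
Ȟ^0: (5−2)−0=3 ⇒ Z^3
Ȟ^1: (2−0)−2=0 ⇒ 0
Ȟ^2: (0−0)−0=0 ⇒ 0

Ȟ^0(U;F) ≅ Z^3,  Ȟ^1(U;F) ≅ 0,  Ȟ^2(U;F) ≅ 0


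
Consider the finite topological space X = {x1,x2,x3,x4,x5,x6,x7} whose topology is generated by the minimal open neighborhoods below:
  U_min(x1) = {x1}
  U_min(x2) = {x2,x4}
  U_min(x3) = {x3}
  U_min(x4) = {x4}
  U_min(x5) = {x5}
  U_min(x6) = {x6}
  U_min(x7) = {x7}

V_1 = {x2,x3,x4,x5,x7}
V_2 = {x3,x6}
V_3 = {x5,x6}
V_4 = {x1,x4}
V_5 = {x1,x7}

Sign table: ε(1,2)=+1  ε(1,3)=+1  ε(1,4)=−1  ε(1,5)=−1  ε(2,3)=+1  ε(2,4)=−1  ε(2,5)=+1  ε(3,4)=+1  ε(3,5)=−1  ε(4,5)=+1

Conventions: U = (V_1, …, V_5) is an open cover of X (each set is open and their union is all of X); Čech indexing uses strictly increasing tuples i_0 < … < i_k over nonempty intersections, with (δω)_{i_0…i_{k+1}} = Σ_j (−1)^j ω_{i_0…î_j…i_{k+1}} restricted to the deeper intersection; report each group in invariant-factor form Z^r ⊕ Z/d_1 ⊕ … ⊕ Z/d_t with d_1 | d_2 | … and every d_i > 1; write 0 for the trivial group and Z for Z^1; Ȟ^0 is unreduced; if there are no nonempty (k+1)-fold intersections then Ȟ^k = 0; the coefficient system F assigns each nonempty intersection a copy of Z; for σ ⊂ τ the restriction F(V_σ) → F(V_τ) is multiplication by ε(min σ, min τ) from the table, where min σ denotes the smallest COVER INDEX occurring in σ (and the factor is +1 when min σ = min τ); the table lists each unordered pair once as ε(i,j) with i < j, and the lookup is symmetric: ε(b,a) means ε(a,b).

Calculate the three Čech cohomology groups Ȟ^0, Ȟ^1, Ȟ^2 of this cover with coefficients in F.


nerve of the cover:
  V12={x3} V13={x5} V14={x4} V15={x7} V23={x6} V45={x1}
C dims 5,6; δ0: rk 4, SNF 1^4
Ȟ^0 = (5 − 4) − 0 = 1, so Ȟ^0 ≅ Z
Ȟ^1 = (6 − 0) − 4 = 2, so Ȟ^1 ≅ Z^2
Ȟ^2 = (0 − 0) − 0 = 0, so Ȟ^2 ≅ 0

Ȟ^0 = Z, Ȟ^1 = Z^2 and Ȟ^2 = 0


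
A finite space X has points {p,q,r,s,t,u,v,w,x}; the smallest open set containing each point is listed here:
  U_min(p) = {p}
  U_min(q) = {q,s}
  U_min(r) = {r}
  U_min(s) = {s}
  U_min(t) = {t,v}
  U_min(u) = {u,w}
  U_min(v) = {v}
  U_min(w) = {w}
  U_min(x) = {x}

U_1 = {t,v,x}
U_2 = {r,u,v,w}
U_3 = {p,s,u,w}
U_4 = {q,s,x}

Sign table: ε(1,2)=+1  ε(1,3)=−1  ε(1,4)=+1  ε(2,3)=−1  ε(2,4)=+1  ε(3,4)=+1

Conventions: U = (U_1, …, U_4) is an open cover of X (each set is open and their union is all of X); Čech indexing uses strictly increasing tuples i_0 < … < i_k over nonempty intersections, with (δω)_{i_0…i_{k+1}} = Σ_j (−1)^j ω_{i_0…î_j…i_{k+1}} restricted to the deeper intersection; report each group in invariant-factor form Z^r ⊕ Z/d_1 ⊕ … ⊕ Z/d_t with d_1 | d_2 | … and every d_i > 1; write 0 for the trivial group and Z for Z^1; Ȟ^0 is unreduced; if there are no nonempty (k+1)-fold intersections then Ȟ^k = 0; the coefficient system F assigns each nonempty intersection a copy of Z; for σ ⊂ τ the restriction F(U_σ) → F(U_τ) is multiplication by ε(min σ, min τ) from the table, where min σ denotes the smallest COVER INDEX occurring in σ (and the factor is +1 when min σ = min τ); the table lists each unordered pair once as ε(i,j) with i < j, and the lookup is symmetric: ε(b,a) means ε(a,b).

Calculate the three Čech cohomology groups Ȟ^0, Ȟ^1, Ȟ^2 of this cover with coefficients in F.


nerve simplices:
  U12={v} U14={x} U23={u,w} U34={s}
C dims 4,4; δ0: rk 4, SNF 1^3·2
degree 0: 4−4−0 = 0 → Ȟ^0 ≅ 0
degree 1: 4−0−4 = 0 plus torsion [2] → Ȟ^1 ≅ Z/2
degree 2: 0−0−0 = 0 → Ȟ^2 ≅ 0

Ȟ^0 = 0; Ȟ^1 = Z/2; Ȟ^2 = 0


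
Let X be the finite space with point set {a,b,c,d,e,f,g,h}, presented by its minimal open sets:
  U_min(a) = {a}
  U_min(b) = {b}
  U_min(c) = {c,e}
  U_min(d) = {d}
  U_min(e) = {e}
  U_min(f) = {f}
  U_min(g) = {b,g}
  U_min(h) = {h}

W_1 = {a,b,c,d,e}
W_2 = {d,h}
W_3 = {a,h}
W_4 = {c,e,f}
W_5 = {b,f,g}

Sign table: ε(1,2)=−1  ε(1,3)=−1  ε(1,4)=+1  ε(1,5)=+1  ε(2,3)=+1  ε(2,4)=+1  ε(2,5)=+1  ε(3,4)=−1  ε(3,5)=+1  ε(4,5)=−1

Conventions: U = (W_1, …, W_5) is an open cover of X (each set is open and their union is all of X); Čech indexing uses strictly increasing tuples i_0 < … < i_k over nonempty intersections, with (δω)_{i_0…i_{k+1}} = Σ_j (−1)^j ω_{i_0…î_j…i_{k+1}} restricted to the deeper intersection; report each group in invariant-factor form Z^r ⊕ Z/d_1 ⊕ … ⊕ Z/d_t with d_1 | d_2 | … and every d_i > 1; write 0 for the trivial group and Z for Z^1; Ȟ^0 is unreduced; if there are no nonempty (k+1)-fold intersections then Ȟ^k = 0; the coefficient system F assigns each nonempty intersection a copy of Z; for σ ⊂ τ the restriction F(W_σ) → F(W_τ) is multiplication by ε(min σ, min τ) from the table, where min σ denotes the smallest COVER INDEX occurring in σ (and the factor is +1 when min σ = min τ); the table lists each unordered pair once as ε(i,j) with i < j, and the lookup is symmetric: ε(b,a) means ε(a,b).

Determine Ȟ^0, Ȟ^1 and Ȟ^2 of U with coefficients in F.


Ȟ^0(U;F) ≅ 0, Ȟ^1(U;F) ≅ Z ⊕ Z/2 and Ȟ^2(U;F) ≅ 0

nonempty intersections:
  W12={d} W13={a} W14={c,e} W15={b} W23={h} W45={f}
C dims 5,6; δ0: rk 5, SNF 1^4·2
Ȟ^0: (5−5)−0=0 ⇒ 0
Ȟ^1: (6−0)−5=1 plus torsion [2] ⇒ Z ⊕ Z/2
Ȟ^2: (0−0)−0=0 ⇒ 0


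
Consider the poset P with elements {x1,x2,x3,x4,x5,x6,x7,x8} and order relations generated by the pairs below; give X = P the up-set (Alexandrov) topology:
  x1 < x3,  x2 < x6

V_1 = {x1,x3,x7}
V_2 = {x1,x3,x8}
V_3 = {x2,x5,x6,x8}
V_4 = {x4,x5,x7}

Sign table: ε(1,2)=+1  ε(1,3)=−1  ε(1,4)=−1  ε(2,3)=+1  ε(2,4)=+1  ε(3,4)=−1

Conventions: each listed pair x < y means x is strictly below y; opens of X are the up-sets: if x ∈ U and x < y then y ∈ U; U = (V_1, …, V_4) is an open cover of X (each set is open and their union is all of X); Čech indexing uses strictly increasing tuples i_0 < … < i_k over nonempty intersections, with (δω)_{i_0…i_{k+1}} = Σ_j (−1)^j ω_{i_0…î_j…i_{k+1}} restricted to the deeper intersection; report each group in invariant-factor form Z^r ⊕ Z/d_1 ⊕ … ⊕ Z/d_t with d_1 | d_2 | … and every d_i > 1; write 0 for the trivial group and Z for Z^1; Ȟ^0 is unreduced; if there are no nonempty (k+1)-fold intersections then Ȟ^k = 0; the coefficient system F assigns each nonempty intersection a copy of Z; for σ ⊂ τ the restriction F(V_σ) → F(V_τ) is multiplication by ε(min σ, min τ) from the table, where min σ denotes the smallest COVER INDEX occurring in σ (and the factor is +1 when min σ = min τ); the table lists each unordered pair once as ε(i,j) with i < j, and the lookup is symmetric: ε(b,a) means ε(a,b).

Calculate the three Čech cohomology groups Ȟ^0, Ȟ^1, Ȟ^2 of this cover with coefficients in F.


Ȟ^0 = Z, Ȟ^1 = Z and Ȟ^2 = 0

nonempty intersections:
  V12={x1,x3} V14={x7} V23={x8} V34={x5}
C dims 4,4; δ0: rk 3, SNF 1^3
Ȟ^0: (4−3)−0=1 ⇒ Z
Ȟ^1: (4−0)−3=1 ⇒ Z
Ȟ^2: (0−0)−0=0 ⇒ 0


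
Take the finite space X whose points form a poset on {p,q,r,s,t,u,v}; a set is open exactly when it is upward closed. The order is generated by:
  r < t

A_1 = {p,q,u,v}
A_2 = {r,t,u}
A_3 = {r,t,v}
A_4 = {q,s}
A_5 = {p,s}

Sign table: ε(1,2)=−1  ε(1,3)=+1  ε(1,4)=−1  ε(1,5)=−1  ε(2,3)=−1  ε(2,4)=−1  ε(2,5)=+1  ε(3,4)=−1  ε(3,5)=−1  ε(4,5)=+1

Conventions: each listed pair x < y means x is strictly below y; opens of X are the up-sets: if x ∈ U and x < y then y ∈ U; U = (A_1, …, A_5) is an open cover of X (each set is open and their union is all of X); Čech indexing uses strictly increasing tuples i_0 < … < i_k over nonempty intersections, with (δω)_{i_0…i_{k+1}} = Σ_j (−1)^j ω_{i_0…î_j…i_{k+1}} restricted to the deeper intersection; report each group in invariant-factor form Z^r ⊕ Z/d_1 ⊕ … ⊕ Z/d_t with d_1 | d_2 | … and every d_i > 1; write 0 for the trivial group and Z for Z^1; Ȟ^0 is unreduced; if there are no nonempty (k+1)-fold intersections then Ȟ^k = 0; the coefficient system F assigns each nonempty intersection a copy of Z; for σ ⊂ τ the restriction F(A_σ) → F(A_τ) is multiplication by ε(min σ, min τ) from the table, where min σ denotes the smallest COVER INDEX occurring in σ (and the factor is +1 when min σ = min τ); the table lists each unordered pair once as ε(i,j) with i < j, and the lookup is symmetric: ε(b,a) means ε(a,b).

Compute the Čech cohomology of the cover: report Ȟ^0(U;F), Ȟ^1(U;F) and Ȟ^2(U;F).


Ȟ^0 ≅ Z, Ȟ^1 ≅ Z^2 and Ȟ^2 ≅ 0

cover nerve:
  A12={u} A13={v} A14={q} A15={p} A23={r,t} A45={s}
C dims 5,6; δ0: rk 4, SNF 1^4
Ȟ^0: (5−4)−0=1 ⇒ Z
Ȟ^1: (6−0)−4=2 ⇒ Z^2
Ȟ^2: (0−0)−0=0 ⇒ 0


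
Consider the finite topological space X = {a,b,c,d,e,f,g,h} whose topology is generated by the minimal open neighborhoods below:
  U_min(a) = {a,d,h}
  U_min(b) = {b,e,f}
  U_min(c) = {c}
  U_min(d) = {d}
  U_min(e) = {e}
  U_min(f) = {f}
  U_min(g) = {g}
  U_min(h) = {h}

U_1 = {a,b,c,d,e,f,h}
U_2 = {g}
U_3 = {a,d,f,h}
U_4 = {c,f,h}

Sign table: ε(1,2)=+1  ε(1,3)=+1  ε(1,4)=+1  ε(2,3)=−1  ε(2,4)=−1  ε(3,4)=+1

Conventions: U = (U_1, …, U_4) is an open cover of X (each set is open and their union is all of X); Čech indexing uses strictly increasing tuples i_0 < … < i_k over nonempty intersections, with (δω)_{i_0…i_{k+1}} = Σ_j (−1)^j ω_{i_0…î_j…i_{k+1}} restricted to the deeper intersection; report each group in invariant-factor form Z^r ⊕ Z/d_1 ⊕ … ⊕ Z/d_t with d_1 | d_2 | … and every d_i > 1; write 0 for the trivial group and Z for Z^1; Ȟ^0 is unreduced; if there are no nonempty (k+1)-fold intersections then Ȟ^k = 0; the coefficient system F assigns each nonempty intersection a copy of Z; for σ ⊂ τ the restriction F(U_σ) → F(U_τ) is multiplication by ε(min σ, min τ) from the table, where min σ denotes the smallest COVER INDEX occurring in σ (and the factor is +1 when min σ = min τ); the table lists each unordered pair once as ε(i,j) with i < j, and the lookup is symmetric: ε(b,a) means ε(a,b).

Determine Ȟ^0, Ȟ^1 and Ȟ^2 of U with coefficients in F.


Ȟ^0 = Z^2, Ȟ^1 = 0 and Ȟ^2 = 0

intersection data:
  U13={a,d,f,h} U14={c,f,h} U34={f,h}
  U134={f,h}
C dims 4,3,1; δ0: rk 2, SNF 1^2; δ1: rk 1, SNF 1^1
Ȟ^0 = (4 − 2) − 0 = 2, so Ȟ^0 ≅ Z^2
Ȟ^1 = (3 − 1) − 2 = 0, so Ȟ^1 ≅ 0
Ȟ^2 = (1 − 0) − 1 = 0, so Ȟ^2 ≅ 0


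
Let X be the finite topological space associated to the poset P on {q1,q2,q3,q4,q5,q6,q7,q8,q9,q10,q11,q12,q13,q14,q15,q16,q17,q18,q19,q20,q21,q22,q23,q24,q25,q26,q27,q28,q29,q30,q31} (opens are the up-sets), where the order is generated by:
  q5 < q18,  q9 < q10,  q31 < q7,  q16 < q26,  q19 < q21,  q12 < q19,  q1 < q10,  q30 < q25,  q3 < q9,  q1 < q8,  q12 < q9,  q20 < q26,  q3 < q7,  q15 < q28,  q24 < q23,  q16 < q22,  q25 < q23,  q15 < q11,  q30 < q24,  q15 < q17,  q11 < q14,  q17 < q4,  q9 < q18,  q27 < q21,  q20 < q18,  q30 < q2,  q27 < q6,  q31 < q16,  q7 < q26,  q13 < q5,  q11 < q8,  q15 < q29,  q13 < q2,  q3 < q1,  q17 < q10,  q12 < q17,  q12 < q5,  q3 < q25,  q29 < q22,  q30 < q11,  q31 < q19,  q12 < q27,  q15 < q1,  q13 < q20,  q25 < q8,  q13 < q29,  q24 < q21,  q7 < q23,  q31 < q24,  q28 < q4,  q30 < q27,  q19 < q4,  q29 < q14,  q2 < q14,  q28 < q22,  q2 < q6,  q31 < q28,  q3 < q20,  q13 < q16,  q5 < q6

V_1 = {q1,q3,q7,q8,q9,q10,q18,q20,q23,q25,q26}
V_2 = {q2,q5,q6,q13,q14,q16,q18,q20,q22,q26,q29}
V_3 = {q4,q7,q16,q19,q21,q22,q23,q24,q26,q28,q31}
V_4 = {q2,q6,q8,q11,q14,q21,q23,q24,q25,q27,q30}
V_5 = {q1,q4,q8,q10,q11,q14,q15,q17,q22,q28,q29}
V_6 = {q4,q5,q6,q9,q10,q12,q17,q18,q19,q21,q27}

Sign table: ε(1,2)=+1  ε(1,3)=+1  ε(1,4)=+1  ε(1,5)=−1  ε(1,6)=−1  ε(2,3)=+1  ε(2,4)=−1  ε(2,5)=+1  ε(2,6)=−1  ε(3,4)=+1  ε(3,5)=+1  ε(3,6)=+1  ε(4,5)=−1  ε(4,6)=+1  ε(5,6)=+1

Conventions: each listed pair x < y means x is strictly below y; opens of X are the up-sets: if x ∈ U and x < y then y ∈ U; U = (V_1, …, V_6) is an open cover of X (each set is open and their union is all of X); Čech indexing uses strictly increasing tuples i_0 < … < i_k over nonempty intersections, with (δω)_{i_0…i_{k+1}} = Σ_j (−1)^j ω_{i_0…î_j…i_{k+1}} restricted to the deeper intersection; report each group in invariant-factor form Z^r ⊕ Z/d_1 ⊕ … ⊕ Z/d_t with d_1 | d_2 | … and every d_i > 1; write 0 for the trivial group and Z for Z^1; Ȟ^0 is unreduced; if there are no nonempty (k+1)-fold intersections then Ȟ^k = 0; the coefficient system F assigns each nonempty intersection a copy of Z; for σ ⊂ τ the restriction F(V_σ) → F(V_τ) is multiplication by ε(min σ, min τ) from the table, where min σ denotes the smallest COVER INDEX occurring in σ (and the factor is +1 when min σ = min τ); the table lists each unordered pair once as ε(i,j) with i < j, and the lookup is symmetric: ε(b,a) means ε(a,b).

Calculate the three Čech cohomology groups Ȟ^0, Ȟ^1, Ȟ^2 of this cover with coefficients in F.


Ȟ^0 = 0, Ȟ^1 = Z/2 and Ȟ^2 = Z

nerve simplices:
  V12={q18,q20,q26} V13={q7,q23,q26} V14={q8,q23,q25} V15={q1,q8,q10} V16={q9,q10,q18} V23={q16,q22,q26} V24={q2,q6,q14} V25={q14,q22,q29} V26={q5,q6,q18} V34={q21,q23,q24} V35={q4,q22,q28} V36={q4,q19,q21} V45={q8,q11,q14} V46={q6,q21,q27} V56={q4,q10,q17}
  V123={q26} V126={q18} V134={q23} V145={q8} V156={q10} V235={q22} V245={q14} V246={q6} V346={q21} V356={q4}
C dims 6,15,10; δ0: rk 6, SNF 1^5·2; δ1: rk 9, SNF 1^9
degree 0: 6−6−0 = 0 → Ȟ^0 ≅ 0
degree 1: 15−9−6 = 0 plus torsion [2] → Ȟ^1 ≅ Z/2
degree 2: 10−0−9 = 1 → Ȟ^2 ≅ Z


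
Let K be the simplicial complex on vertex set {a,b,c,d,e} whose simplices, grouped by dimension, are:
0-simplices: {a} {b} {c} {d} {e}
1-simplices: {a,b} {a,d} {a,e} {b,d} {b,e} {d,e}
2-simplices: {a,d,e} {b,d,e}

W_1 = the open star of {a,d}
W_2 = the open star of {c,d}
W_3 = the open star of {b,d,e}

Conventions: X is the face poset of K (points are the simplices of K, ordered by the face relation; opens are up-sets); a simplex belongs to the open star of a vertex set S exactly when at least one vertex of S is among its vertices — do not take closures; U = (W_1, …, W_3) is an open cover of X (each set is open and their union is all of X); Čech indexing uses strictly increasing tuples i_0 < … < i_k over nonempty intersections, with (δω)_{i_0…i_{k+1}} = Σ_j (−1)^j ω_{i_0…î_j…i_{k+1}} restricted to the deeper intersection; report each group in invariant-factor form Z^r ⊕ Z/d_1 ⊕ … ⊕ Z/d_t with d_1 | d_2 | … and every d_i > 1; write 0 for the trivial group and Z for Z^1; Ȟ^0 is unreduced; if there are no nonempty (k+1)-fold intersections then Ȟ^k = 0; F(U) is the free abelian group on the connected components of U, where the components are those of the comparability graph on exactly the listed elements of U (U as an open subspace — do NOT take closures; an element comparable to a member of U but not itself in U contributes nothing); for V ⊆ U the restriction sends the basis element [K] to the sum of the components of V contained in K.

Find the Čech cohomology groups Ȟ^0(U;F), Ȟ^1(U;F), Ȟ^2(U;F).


nonempty overlaps:
  W1={{a},{d},{a,b},{a,d},{a,e},{b,d},{d,e},{a,d,e},{b,d,e}} W2={{c},{d},{a,d},{b,d},{d,e},{a,d,e},{b,d,e}} W3={{b},{d},{e},{a,b},{a,d},{a,e},{b,d},{b,e},{d,e},{a,d,e},{b,d,e}}
  W12={{d},{a,d},{b,d},{d,e},{a,d,e},{b,d,e}} W13={{d},{a,b},{a,d},{a,e},{b,d},{d,e},{a,d,e},{b,d,e}} W23={{d},{a,d},{b,d},{d,e},{a,d,e},{b,d,e}}
  W123={{d},{a,d},{b,d},{d,e},{a,d,e},{b,d,e}}
components per intersection:
  W1: {{a},{d},{a,b},{a,d},{a,e},{b,d},{d,e},{a,d,e},{b,d,e}}
  W2: {{c}} {{d},{a,d},{b,d},{d,e},{a,d,e},{b,d,e}}
  W3: {{b},{d},{e},{a,b},{a,d},{a,e},{b,d},{b,e},{d,e},{a,d,e},{b,d,e}}
  W12: {{d},{a,d},{b,d},{d,e},{a,d,e},{b,d,e}}
  W13: {{d},{a,d},{a,e},{b,d},{d,e},{a,d,e},{b,d,e}} {{a,b}}
  W23: {{d},{a,d},{b,d},{d,e},{a,d,e},{b,d,e}}
  W123: {{d},{a,d},{b,d},{d,e},{a,d,e},{b,d,e}}
C dims 4,4,1; δ0: rk 2, SNF 1^2; δ1: rk 1, SNF 1^1
degree 0: 4−2−0 = 2 → Ȟ^0 ≅ Z^2
degree 1: 4−1−2 = 1 → Ȟ^1 ≅ Z
degree 2: 1−0−1 = 0 → Ȟ^2 ≅ 0

Ȟ^0 ≅ Z^2, Ȟ^1 ≅ Z, Ȟ^2 ≅ 0


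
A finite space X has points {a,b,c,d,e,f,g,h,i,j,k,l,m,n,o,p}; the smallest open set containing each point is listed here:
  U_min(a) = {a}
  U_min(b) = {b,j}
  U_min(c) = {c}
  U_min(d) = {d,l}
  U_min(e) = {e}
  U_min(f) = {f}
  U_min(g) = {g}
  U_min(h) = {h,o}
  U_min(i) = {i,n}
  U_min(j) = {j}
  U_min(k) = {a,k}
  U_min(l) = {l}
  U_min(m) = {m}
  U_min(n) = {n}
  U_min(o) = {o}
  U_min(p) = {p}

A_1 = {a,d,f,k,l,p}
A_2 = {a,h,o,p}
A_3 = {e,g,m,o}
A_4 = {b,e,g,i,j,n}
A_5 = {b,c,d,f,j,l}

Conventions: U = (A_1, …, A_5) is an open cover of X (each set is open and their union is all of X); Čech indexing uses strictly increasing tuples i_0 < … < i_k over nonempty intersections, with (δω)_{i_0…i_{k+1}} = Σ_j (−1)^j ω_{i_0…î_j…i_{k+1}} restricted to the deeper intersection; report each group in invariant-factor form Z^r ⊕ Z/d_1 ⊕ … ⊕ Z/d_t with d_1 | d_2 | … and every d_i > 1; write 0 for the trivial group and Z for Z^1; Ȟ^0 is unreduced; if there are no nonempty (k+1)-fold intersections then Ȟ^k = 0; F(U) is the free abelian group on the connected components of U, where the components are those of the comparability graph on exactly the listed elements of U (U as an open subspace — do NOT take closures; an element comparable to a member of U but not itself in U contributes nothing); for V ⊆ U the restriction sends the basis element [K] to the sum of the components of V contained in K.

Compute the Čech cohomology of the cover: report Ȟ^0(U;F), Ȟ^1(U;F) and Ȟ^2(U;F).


intersection data:
  A12={a,p} A15={d,f,l} A23={o} A34={e,g} A45={b,j}
components per intersection:
  A1: {a,k} {d,l} {f} {p}
  A2: {a} {h,o} {p}
  A3: {e} {g} {m} {o}
  A4: {b,j} {e} {g} {i,n}
  A5: {b,j} {c} {d,l} {f}
  A12: {a} {p}
  A15: {d,l} {f}
  A23: {o}
  A34: {e} {g}
  A45: {b,j}
C dims 19,8; δ0: rk 8, SNF 1^8
Ȟ^0 = (19 − 8) − 0 = 11, so Ȟ^0 ≅ Z^11
Ȟ^1 = (8 − 0) − 8 = 0, so Ȟ^1 ≅ 0
Ȟ^2 = (0 − 0) − 0 = 0, so Ȟ^2 ≅ 0

Ȟ^0 = Z^11; Ȟ^1 = 0; Ȟ^2 = 0


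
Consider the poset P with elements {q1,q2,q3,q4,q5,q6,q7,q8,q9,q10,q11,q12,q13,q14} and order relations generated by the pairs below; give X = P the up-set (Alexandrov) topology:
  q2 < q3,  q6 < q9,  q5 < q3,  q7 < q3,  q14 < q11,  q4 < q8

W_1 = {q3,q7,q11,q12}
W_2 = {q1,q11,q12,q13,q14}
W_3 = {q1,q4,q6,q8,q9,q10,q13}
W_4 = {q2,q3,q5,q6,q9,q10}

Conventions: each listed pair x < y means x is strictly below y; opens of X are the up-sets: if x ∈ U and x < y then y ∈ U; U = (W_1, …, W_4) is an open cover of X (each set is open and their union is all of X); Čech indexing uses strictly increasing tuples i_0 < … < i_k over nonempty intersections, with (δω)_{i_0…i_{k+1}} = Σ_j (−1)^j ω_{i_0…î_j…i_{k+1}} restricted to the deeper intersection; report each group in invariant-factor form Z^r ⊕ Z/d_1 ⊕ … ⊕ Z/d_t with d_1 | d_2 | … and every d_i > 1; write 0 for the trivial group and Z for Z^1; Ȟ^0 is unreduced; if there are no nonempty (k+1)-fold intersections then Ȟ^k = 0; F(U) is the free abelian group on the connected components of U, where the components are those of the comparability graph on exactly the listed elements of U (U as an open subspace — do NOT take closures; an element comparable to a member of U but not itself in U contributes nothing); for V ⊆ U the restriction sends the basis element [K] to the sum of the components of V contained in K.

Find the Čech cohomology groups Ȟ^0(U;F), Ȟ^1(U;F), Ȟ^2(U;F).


nonempty overlaps:
  W12={q11,q12} W14={q3} W23={q1,q13} W34={q6,q9,q10}
components per intersection:
  W1: {q3,q7} {q11} {q12}
  W2: {q1} {q11,q14} {q12} {q13}
  W3: {q1} {q4,q8} {q6,q9} {q10} {q13}
  W4: {q2,q3,q5} {q6,q9} {q10}
  W12: {q11} {q12}
  W14: {q3}
  W23: {q1} {q13}
  W34: {q6,q9} {q10}
C dims 15,7; δ0: rk 7, SNF 1^7
degree 0: 15−7−0 = 8 → Ȟ^0 ≅ Z^8
degree 1: 7−0−7 = 0 → Ȟ^1 ≅ 0
degree 2: 0−0−0 = 0 → Ȟ^2 ≅ 0

Ȟ^0(U;F) ≅ Z^8, Ȟ^1(U;F) ≅ 0 and Ȟ^2(U;F) ≅ 0


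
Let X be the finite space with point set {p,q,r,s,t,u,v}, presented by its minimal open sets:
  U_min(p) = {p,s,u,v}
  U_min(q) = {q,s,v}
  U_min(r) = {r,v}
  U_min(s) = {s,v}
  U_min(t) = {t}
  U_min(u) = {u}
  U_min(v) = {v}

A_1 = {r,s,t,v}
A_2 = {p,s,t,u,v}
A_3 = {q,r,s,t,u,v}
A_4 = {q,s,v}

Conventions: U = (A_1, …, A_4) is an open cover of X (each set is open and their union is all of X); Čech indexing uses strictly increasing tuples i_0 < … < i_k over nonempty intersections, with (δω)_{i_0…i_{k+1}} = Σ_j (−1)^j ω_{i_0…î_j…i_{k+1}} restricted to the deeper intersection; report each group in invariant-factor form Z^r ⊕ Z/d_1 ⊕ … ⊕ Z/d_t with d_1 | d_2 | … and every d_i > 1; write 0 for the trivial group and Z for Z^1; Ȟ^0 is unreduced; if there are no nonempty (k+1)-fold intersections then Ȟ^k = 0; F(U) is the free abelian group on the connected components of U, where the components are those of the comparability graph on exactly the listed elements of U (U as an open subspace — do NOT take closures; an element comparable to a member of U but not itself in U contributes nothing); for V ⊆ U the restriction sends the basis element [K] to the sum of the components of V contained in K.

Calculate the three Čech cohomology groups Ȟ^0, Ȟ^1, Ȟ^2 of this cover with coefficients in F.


Ȟ^0 = Z^2,  Ȟ^1 = 0,  Ȟ^2 = 0

nonempty overlaps:
  A12={s,t,v} A13={r,s,t,v} A14={s,v} A23={s,t,u,v} A24={s,v} A34={q,s,v}
  A123={s,t,v} A124={s,v} A134={s,v} A234={s,v}
  A1234={s,v}
components per intersection:
  A1: {r,s,v} {t}
  A2: {p,s,u,v} {t}
  A3: {q,r,s,v} {t} {u}
  A4: {q,s,v}
  A12: {s,v} {t}
  A13: {r,s,v} {t}
  A14: {s,v}
  A23: {s,v} {t} {u}
  A24: {s,v}
  A34: {q,s,v}
  A123: {s,v} {t}
  A124: {s,v}
  A134: {s,v}
  A234: {s,v}
  A1234: {s,v}
C dims 8,10,5,1; δ0: rk 6, SNF 1^6; δ1: rk 4, SNF 1^4; δ2: rk 1, SNF 1^1
degree 0: 8−6−0 = 2 → Ȟ^0 ≅ Z^2
degree 1: 10−4−6 = 0 → Ȟ^1 ≅ 0
degree 2: 5−1−4 = 0 → Ȟ^2 ≅ 0


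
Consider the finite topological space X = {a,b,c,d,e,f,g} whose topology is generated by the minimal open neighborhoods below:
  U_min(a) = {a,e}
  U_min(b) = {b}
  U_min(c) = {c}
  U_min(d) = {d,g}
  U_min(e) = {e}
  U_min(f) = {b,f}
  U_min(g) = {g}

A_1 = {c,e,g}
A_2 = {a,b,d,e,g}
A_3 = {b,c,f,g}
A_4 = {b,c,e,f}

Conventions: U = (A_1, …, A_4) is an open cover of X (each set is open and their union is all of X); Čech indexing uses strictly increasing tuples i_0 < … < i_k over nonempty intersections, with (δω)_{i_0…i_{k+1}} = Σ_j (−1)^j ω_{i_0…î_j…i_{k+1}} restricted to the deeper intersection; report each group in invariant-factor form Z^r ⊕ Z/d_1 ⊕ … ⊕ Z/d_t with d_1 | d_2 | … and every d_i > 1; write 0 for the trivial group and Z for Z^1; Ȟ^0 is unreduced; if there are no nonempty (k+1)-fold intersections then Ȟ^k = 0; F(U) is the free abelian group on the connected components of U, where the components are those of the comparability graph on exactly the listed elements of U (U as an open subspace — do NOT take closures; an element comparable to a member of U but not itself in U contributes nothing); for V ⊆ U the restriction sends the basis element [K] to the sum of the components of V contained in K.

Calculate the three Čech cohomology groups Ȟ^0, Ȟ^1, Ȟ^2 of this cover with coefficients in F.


Ȟ^0(U;F) ≅ Z^4, Ȟ^1(U;F) ≅ 0, Ȟ^2(U;F) ≅ 0

intersection data:
  A12={e,g} A13={c,g} A14={c,e} A23={b,g} A24={b,e} A34={b,c,f}
  A123={g} A124={e} A134={c} A234={b}
components per intersection:
  A1: {c} {e} {g}
  A2: {a,e} {b} {d,g}
  A3: {b,f} {c} {g}
  A4: {b,f} {c} {e}
  A12: {e} {g}
  A13: {c} {g}
  A14: {c} {e}
  A23: {b} {g}
  A24: {b} {e}
  A34: {b,f} {c}
  A123: {g}
  A124: {e}
  A134: {c}
  A234: {b}
C dims 12,12,4; δ0: rk 8, SNF 1^8; δ1: rk 4, SNF 1^4
Ȟ^0 = (12 − 8) − 0 = 4, so Ȟ^0 ≅ Z^4
Ȟ^1 = (12 − 4) − 8 = 0, so Ȟ^1 ≅ 0
Ȟ^2 = (4 − 0) − 4 = 0, so Ȟ^2 ≅ 0
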